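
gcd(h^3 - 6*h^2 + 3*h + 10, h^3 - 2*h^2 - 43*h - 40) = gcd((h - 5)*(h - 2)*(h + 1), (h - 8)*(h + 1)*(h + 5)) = h + 1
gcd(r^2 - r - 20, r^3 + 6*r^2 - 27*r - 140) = r^2 - r - 20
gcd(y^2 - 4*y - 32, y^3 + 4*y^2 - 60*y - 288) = y - 8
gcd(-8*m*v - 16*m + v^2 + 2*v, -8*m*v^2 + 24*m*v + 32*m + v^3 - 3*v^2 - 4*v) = -8*m + v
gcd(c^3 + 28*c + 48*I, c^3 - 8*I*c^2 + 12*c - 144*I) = c^2 - 2*I*c + 24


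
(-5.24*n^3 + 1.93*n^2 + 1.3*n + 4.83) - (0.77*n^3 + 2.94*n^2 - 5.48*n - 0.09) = -6.01*n^3 - 1.01*n^2 + 6.78*n + 4.92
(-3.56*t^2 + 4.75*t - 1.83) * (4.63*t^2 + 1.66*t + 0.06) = -16.4828*t^4 + 16.0829*t^3 - 0.801500000000001*t^2 - 2.7528*t - 0.1098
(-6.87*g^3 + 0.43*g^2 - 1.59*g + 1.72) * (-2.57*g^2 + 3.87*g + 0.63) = 17.6559*g^5 - 27.692*g^4 + 1.4223*g^3 - 10.3028*g^2 + 5.6547*g + 1.0836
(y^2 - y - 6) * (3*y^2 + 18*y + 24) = 3*y^4 + 15*y^3 - 12*y^2 - 132*y - 144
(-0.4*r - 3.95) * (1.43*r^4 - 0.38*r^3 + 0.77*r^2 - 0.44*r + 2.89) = -0.572*r^5 - 5.4965*r^4 + 1.193*r^3 - 2.8655*r^2 + 0.582*r - 11.4155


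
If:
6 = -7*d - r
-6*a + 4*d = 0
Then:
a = -2*r/21 - 4/7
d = -r/7 - 6/7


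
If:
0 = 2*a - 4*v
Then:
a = 2*v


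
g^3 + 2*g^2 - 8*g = g*(g - 2)*(g + 4)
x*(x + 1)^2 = x^3 + 2*x^2 + x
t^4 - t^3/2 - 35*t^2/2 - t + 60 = (t - 4)*(t - 2)*(t + 5/2)*(t + 3)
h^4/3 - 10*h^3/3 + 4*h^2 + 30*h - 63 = (h/3 + 1)*(h - 7)*(h - 3)^2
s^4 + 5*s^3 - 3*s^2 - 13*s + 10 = (s - 1)^2*(s + 2)*(s + 5)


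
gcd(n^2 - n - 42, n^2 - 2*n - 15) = 1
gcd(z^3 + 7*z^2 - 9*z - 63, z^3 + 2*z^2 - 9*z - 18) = z^2 - 9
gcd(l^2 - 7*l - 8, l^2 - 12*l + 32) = l - 8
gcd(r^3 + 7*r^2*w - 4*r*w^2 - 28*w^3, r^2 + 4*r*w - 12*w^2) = r - 2*w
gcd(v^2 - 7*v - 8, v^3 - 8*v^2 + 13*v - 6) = 1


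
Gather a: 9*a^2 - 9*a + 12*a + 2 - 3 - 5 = 9*a^2 + 3*a - 6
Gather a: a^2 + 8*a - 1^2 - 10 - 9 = a^2 + 8*a - 20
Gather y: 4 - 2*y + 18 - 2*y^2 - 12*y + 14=-2*y^2 - 14*y + 36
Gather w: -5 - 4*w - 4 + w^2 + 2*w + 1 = w^2 - 2*w - 8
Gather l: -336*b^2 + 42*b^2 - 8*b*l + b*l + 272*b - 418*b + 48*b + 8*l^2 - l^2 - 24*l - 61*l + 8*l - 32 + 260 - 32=-294*b^2 - 98*b + 7*l^2 + l*(-7*b - 77) + 196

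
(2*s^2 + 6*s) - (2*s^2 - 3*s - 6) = 9*s + 6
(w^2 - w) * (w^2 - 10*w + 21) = w^4 - 11*w^3 + 31*w^2 - 21*w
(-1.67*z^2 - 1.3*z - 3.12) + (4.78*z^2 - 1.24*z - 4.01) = 3.11*z^2 - 2.54*z - 7.13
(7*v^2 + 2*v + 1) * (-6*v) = -42*v^3 - 12*v^2 - 6*v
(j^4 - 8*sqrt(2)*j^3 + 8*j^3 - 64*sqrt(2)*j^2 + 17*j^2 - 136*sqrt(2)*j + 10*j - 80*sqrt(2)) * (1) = j^4 - 8*sqrt(2)*j^3 + 8*j^3 - 64*sqrt(2)*j^2 + 17*j^2 - 136*sqrt(2)*j + 10*j - 80*sqrt(2)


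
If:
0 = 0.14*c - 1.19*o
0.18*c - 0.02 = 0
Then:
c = 0.11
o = 0.01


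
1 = 1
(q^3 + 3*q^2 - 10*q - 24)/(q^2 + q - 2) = (q^2 + q - 12)/(q - 1)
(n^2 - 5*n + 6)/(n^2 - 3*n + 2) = (n - 3)/(n - 1)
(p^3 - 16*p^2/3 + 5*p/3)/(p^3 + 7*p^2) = (3*p^2 - 16*p + 5)/(3*p*(p + 7))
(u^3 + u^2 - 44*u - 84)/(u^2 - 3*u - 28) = (u^2 + 8*u + 12)/(u + 4)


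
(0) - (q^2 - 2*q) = -q^2 + 2*q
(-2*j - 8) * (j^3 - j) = -2*j^4 - 8*j^3 + 2*j^2 + 8*j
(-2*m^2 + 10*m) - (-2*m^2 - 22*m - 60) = 32*m + 60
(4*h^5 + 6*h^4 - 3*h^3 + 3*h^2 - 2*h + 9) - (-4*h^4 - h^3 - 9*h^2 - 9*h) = 4*h^5 + 10*h^4 - 2*h^3 + 12*h^2 + 7*h + 9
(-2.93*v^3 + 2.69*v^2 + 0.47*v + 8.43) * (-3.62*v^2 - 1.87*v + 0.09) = 10.6066*v^5 - 4.2587*v^4 - 6.9954*v^3 - 31.1534*v^2 - 15.7218*v + 0.7587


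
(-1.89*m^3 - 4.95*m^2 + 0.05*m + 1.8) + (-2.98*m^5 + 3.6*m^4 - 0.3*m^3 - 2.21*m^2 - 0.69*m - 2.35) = -2.98*m^5 + 3.6*m^4 - 2.19*m^3 - 7.16*m^2 - 0.64*m - 0.55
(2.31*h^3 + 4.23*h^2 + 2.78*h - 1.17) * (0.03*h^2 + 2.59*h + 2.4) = 0.0693*h^5 + 6.1098*h^4 + 16.5831*h^3 + 17.3171*h^2 + 3.6417*h - 2.808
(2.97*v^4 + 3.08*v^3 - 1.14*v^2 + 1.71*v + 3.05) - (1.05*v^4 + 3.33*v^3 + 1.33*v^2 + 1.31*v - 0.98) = 1.92*v^4 - 0.25*v^3 - 2.47*v^2 + 0.4*v + 4.03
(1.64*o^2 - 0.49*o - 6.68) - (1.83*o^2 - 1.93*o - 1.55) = -0.19*o^2 + 1.44*o - 5.13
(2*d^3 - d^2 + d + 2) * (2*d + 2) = 4*d^4 + 2*d^3 + 6*d + 4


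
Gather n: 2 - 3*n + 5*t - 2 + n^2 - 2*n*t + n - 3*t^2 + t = n^2 + n*(-2*t - 2) - 3*t^2 + 6*t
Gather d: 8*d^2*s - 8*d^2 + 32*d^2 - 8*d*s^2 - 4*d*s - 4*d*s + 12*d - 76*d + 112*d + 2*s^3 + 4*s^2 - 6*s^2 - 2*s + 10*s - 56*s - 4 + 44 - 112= d^2*(8*s + 24) + d*(-8*s^2 - 8*s + 48) + 2*s^3 - 2*s^2 - 48*s - 72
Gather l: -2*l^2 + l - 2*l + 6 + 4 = -2*l^2 - l + 10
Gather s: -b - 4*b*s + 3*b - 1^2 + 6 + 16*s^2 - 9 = -4*b*s + 2*b + 16*s^2 - 4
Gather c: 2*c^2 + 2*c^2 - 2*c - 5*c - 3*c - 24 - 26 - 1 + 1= 4*c^2 - 10*c - 50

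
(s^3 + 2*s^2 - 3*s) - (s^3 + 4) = 2*s^2 - 3*s - 4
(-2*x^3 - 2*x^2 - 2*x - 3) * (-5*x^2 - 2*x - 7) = 10*x^5 + 14*x^4 + 28*x^3 + 33*x^2 + 20*x + 21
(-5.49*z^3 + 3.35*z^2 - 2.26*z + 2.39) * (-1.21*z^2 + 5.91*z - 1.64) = 6.6429*z^5 - 36.4994*z^4 + 31.5367*z^3 - 21.7425*z^2 + 17.8313*z - 3.9196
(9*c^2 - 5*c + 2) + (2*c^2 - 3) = 11*c^2 - 5*c - 1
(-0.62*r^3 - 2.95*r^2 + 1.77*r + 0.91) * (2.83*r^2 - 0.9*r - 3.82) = -1.7546*r^5 - 7.7905*r^4 + 10.0325*r^3 + 12.2513*r^2 - 7.5804*r - 3.4762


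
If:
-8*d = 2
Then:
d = -1/4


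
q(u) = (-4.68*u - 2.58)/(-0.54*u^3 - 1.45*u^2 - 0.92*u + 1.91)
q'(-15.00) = 0.01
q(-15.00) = 0.04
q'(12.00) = -0.01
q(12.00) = 0.05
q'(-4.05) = 0.56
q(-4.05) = 0.92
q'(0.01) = -3.15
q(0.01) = -1.38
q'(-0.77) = -2.42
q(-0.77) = 0.51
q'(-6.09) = 0.13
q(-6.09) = 0.34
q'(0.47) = -14.66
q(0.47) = -4.34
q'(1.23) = -7.94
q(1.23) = 3.44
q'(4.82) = -0.09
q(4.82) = 0.26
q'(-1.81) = -0.91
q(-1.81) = 2.91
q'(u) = (-4.68*u - 2.58)*(1.62*u^2 + 2.9*u + 0.92)/(-0.54*u^3 - 1.45*u^2 - 0.92*u + 1.91)^2 - 4.68/(-0.54*u^3 - 1.45*u^2 - 0.92*u + 1.91) = (2.5272*u^3 + 6.786*u^2 + 4.3056*u - (4.68*u + 2.58)*(1.62*u^2 + 2.9*u + 0.92) - 8.9388)/(0.54*u^3 + 1.45*u^2 + 0.92*u - 1.91)^2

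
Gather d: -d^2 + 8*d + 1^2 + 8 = -d^2 + 8*d + 9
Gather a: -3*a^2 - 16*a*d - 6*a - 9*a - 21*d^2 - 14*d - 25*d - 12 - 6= -3*a^2 + a*(-16*d - 15) - 21*d^2 - 39*d - 18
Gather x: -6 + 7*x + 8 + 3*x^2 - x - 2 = 3*x^2 + 6*x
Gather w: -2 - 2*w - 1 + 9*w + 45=7*w + 42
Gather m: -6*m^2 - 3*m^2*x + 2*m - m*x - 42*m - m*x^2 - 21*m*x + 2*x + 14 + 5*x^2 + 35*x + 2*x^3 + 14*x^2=m^2*(-3*x - 6) + m*(-x^2 - 22*x - 40) + 2*x^3 + 19*x^2 + 37*x + 14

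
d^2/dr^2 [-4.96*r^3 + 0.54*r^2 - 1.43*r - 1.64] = 1.08 - 29.76*r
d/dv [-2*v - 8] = -2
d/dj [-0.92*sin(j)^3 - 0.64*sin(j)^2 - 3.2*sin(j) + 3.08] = (-1.28*sin(j) + 1.38*cos(2*j) - 4.58)*cos(j)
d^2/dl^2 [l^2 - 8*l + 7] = 2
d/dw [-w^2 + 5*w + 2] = 5 - 2*w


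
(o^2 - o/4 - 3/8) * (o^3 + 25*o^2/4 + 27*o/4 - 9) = o^5 + 6*o^4 + 77*o^3/16 - 417*o^2/32 - 9*o/32 + 27/8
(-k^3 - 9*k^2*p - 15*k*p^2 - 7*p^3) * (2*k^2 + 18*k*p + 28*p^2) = -2*k^5 - 36*k^4*p - 220*k^3*p^2 - 536*k^2*p^3 - 546*k*p^4 - 196*p^5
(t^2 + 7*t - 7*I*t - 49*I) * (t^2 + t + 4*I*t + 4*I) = t^4 + 8*t^3 - 3*I*t^3 + 35*t^2 - 24*I*t^2 + 224*t - 21*I*t + 196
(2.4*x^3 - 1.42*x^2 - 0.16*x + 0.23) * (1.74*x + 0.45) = 4.176*x^4 - 1.3908*x^3 - 0.9174*x^2 + 0.3282*x + 0.1035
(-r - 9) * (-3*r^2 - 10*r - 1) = 3*r^3 + 37*r^2 + 91*r + 9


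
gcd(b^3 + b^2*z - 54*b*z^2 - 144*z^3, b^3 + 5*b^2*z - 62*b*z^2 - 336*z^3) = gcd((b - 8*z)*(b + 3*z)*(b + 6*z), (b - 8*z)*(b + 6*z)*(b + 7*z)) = -b^2 + 2*b*z + 48*z^2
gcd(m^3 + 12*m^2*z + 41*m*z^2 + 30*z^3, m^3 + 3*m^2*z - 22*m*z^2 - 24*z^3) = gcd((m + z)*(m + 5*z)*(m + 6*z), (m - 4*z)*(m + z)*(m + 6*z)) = m^2 + 7*m*z + 6*z^2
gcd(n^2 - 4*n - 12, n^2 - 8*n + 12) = n - 6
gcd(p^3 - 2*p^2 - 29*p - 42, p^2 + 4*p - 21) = 1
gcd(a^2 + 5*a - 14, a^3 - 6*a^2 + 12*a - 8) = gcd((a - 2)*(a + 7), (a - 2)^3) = a - 2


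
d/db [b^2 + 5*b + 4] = 2*b + 5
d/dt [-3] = 0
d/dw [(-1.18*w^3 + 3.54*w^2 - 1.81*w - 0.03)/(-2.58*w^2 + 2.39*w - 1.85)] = (3.0444*w^4 - 5.6404*w^3 + 10.3398*w^2 - 13.2528*w + 3.4202)/(6.6564*w^4 - 12.3324*w^3 + 15.2581*w^2 - 8.843*w + 3.4225)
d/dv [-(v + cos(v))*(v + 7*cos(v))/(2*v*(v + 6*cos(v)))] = (v^3*sin(v) + 7*v^2*sin(2*v)/2 + v^2*cos(v) + 21*v*sin(v)*cos(v)^2 + 7*v*cos(v)^2 + 21*cos(v)^3)/(v^2*(v + 6*cos(v))^2)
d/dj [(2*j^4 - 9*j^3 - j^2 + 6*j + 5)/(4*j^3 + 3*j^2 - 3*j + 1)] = (8*j^6 + 12*j^5 - 41*j^4 + 14*j^3 - 102*j^2 - 32*j + 21)/(16*j^6 + 24*j^5 - 15*j^4 - 10*j^3 + 15*j^2 - 6*j + 1)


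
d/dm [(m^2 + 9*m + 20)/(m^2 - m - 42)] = 2*(-5*m^2 - 62*m - 179)/(m^4 - 2*m^3 - 83*m^2 + 84*m + 1764)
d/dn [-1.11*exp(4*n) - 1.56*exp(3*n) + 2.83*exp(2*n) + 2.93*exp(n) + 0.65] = (-4.44*exp(3*n) - 4.68*exp(2*n) + 5.66*exp(n) + 2.93)*exp(n)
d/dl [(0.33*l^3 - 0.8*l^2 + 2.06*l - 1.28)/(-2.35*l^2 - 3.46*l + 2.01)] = (-0.7755*l^4 - 2.2836*l^3 + 9.5989*l^2 - 9.232*l - 0.2882)/(5.5225*l^4 + 16.262*l^3 + 2.5246*l^2 - 13.9092*l + 4.0401)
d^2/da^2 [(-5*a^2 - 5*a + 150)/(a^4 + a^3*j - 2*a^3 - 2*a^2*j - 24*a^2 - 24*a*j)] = 10*(a^2*(-a^3 - a^2*j + 2*a^2 + 2*a*j + 24*a + 24*j)^2 - a*((2*a + 1)*(-4*a^3 - 3*a^2*j + 6*a^2 + 4*a*j + 48*a + 24*j) + (a^2 + a - 30)*(-6*a^2 - 3*a*j + 6*a + 2*j + 24))*(-a^3 - a^2*j + 2*a^2 + 2*a*j + 24*a + 24*j) + (a^2 + a - 30)*(-4*a^3 - 3*a^2*j + 6*a^2 + 4*a*j + 48*a + 24*j)^2)/(a^3*(-a^3 - a^2*j + 2*a^2 + 2*a*j + 24*a + 24*j)^3)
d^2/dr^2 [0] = 0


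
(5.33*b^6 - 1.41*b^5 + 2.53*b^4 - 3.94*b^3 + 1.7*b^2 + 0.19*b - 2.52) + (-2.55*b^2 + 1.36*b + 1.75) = 5.33*b^6 - 1.41*b^5 + 2.53*b^4 - 3.94*b^3 - 0.85*b^2 + 1.55*b - 0.77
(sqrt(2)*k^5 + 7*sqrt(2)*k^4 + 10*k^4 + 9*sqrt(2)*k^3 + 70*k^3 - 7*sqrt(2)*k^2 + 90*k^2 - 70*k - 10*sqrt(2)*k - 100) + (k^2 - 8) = sqrt(2)*k^5 + 7*sqrt(2)*k^4 + 10*k^4 + 9*sqrt(2)*k^3 + 70*k^3 - 7*sqrt(2)*k^2 + 91*k^2 - 70*k - 10*sqrt(2)*k - 108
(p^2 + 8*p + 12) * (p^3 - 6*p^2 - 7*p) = p^5 + 2*p^4 - 43*p^3 - 128*p^2 - 84*p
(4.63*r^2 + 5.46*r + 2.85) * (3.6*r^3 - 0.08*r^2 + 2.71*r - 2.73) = 16.668*r^5 + 19.2856*r^4 + 22.3705*r^3 + 1.9287*r^2 - 7.1823*r - 7.7805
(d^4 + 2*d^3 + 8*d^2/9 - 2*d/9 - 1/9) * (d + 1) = d^5 + 3*d^4 + 26*d^3/9 + 2*d^2/3 - d/3 - 1/9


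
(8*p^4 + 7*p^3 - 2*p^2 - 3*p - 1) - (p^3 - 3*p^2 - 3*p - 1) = 8*p^4 + 6*p^3 + p^2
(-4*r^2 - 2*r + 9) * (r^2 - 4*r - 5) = -4*r^4 + 14*r^3 + 37*r^2 - 26*r - 45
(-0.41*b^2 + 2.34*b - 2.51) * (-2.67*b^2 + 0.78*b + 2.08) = 1.0947*b^4 - 6.5676*b^3 + 7.6741*b^2 + 2.9094*b - 5.2208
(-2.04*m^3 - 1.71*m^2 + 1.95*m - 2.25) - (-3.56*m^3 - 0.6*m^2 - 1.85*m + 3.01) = 1.52*m^3 - 1.11*m^2 + 3.8*m - 5.26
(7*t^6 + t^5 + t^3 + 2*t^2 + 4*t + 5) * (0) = 0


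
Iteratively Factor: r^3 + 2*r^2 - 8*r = (r - 2)*(r^2 + 4*r) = r*(r - 2)*(r + 4)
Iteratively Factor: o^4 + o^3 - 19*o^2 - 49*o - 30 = (o - 5)*(o^3 + 6*o^2 + 11*o + 6) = (o - 5)*(o + 3)*(o^2 + 3*o + 2) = (o - 5)*(o + 2)*(o + 3)*(o + 1)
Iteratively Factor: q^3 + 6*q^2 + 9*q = (q + 3)*(q^2 + 3*q) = q*(q + 3)*(q + 3)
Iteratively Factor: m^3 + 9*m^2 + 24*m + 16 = (m + 1)*(m^2 + 8*m + 16) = (m + 1)*(m + 4)*(m + 4)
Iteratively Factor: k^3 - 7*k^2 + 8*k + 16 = (k - 4)*(k^2 - 3*k - 4) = (k - 4)^2*(k + 1)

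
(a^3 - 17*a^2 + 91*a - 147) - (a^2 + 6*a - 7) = a^3 - 18*a^2 + 85*a - 140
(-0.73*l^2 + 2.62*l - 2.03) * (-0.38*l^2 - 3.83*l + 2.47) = 0.2774*l^4 + 1.8003*l^3 - 11.0663*l^2 + 14.2463*l - 5.0141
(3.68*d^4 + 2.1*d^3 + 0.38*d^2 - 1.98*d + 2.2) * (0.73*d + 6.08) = 2.6864*d^5 + 23.9074*d^4 + 13.0454*d^3 + 0.865*d^2 - 10.4324*d + 13.376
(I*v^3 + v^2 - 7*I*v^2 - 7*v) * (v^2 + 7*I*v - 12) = I*v^5 - 6*v^4 - 7*I*v^4 + 42*v^3 - 5*I*v^3 - 12*v^2 + 35*I*v^2 + 84*v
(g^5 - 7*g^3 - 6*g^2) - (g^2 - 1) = g^5 - 7*g^3 - 7*g^2 + 1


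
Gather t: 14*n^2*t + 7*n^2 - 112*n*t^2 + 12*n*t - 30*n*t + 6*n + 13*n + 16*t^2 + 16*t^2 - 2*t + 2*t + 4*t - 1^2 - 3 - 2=7*n^2 + 19*n + t^2*(32 - 112*n) + t*(14*n^2 - 18*n + 4) - 6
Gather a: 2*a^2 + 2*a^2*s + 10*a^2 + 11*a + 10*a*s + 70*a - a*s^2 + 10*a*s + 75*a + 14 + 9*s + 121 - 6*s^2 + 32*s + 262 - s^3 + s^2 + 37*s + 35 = a^2*(2*s + 12) + a*(-s^2 + 20*s + 156) - s^3 - 5*s^2 + 78*s + 432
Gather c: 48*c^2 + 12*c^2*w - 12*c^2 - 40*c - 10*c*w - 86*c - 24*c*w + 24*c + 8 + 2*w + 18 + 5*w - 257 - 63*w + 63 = c^2*(12*w + 36) + c*(-34*w - 102) - 56*w - 168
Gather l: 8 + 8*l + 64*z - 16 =8*l + 64*z - 8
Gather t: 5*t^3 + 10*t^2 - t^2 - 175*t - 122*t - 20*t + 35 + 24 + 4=5*t^3 + 9*t^2 - 317*t + 63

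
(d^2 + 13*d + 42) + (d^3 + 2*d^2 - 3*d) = d^3 + 3*d^2 + 10*d + 42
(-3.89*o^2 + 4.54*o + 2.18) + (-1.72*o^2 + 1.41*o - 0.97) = -5.61*o^2 + 5.95*o + 1.21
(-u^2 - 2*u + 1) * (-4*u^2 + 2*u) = 4*u^4 + 6*u^3 - 8*u^2 + 2*u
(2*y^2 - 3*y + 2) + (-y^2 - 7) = y^2 - 3*y - 5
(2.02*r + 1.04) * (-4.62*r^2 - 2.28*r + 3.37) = -9.3324*r^3 - 9.4104*r^2 + 4.4362*r + 3.5048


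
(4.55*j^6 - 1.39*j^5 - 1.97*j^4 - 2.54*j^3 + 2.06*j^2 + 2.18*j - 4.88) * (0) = 0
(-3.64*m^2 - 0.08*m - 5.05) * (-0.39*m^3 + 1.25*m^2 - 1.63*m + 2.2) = 1.4196*m^5 - 4.5188*m^4 + 7.8027*m^3 - 14.1901*m^2 + 8.0555*m - 11.11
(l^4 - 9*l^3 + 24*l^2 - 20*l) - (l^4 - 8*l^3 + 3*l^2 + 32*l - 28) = -l^3 + 21*l^2 - 52*l + 28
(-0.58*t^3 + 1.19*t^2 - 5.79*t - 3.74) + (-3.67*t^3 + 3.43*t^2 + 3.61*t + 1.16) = -4.25*t^3 + 4.62*t^2 - 2.18*t - 2.58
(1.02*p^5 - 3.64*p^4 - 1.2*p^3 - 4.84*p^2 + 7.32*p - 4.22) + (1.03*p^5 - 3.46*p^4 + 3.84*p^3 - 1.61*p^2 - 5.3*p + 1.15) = 2.05*p^5 - 7.1*p^4 + 2.64*p^3 - 6.45*p^2 + 2.02*p - 3.07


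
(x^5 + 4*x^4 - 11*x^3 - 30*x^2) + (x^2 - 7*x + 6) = x^5 + 4*x^4 - 11*x^3 - 29*x^2 - 7*x + 6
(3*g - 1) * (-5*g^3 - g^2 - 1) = -15*g^4 + 2*g^3 + g^2 - 3*g + 1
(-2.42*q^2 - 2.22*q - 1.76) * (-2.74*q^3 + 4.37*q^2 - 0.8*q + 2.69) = 6.6308*q^5 - 4.4926*q^4 - 2.943*q^3 - 12.425*q^2 - 4.5638*q - 4.7344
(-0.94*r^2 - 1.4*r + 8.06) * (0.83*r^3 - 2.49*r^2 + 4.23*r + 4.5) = -0.7802*r^5 + 1.1786*r^4 + 6.1996*r^3 - 30.2214*r^2 + 27.7938*r + 36.27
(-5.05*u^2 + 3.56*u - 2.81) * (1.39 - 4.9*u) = 24.745*u^3 - 24.4635*u^2 + 18.7174*u - 3.9059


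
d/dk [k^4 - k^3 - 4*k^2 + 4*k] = 4*k^3 - 3*k^2 - 8*k + 4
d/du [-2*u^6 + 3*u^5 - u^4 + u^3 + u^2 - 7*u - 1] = -12*u^5 + 15*u^4 - 4*u^3 + 3*u^2 + 2*u - 7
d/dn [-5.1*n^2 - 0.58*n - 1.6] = -10.2*n - 0.58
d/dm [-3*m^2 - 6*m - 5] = -6*m - 6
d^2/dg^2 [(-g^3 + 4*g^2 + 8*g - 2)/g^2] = 4*(4*g - 3)/g^4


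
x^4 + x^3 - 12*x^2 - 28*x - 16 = (x - 4)*(x + 1)*(x + 2)^2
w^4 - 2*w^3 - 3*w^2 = w^2*(w - 3)*(w + 1)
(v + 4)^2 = v^2 + 8*v + 16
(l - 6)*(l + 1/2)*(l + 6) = l^3 + l^2/2 - 36*l - 18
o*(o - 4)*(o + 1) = o^3 - 3*o^2 - 4*o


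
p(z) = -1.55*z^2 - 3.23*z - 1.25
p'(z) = -3.1*z - 3.23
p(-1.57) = 0.00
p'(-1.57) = 1.64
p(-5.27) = -27.28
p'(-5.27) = 13.11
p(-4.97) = -23.48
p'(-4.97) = 12.18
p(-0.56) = 0.07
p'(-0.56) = -1.49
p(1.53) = -9.82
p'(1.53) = -7.97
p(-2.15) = -1.47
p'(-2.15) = 3.44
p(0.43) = -2.93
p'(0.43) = -4.56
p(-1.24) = 0.37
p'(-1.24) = 0.61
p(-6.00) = -37.67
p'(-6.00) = 15.37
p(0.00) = -1.25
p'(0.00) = -3.23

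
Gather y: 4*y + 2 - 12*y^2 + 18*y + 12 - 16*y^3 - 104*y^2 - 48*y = -16*y^3 - 116*y^2 - 26*y + 14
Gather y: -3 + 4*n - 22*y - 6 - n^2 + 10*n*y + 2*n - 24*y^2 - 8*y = -n^2 + 6*n - 24*y^2 + y*(10*n - 30) - 9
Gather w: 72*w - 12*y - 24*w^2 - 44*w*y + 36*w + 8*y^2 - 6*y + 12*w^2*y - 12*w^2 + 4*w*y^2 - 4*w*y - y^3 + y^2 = w^2*(12*y - 36) + w*(4*y^2 - 48*y + 108) - y^3 + 9*y^2 - 18*y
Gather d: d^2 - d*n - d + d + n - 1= d^2 - d*n + n - 1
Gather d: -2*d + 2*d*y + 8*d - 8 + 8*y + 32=d*(2*y + 6) + 8*y + 24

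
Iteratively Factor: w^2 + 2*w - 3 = (w + 3)*(w - 1)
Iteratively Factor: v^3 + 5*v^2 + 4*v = (v + 4)*(v^2 + v) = v*(v + 4)*(v + 1)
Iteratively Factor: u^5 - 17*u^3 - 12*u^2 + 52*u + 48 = (u - 4)*(u^4 + 4*u^3 - u^2 - 16*u - 12) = (u - 4)*(u - 2)*(u^3 + 6*u^2 + 11*u + 6) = (u - 4)*(u - 2)*(u + 1)*(u^2 + 5*u + 6) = (u - 4)*(u - 2)*(u + 1)*(u + 3)*(u + 2)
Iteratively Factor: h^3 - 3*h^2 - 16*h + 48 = (h + 4)*(h^2 - 7*h + 12) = (h - 3)*(h + 4)*(h - 4)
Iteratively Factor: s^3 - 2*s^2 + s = (s - 1)*(s^2 - s) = s*(s - 1)*(s - 1)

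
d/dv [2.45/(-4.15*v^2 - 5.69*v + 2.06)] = (20.335*v + 13.9405)/(4.15*v^2 + 5.69*v - 2.06)^2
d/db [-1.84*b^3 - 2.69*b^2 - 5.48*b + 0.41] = -5.52*b^2 - 5.38*b - 5.48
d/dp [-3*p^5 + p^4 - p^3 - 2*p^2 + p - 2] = -15*p^4 + 4*p^3 - 3*p^2 - 4*p + 1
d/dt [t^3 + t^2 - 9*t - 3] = 3*t^2 + 2*t - 9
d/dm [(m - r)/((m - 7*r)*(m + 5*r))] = ((-m + r)*(m - 7*r) + (-m + r)*(m + 5*r) + (m - 7*r)*(m + 5*r))/((m - 7*r)^2*(m + 5*r)^2)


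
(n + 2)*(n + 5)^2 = n^3 + 12*n^2 + 45*n + 50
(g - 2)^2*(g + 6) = g^3 + 2*g^2 - 20*g + 24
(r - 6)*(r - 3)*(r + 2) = r^3 - 7*r^2 + 36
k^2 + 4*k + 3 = (k + 1)*(k + 3)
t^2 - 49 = (t - 7)*(t + 7)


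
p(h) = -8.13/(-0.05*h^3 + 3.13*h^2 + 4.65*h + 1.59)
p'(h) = -8.13*(0.15*h^2 - 6.26*h - 4.65)/(-0.05*h^3 + 3.13*h^2 + 4.65*h + 1.59)^2 = (-1.2195*h^2 + 50.8938*h + 37.8045)/(-0.05*h^3 + 3.13*h^2 + 4.65*h + 1.59)^2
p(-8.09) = -0.04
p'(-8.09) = -0.01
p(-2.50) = -0.79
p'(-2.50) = -0.91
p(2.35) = -0.28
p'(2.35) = 0.18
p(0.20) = -3.07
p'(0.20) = 6.85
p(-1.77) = -2.36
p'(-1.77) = -4.73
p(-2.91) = -0.51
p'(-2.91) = -0.48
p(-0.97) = -115.89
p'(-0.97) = -2582.73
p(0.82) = -1.09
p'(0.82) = 1.41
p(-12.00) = -0.02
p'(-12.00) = -0.00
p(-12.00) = -0.02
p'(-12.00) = -0.00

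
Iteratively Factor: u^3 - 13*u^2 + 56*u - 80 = (u - 4)*(u^2 - 9*u + 20) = (u - 5)*(u - 4)*(u - 4)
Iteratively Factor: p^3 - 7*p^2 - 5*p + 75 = (p - 5)*(p^2 - 2*p - 15) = (p - 5)^2*(p + 3)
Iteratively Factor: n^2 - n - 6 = (n + 2)*(n - 3)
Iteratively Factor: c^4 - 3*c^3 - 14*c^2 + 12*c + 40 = (c - 5)*(c^3 + 2*c^2 - 4*c - 8) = (c - 5)*(c - 2)*(c^2 + 4*c + 4) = (c - 5)*(c - 2)*(c + 2)*(c + 2)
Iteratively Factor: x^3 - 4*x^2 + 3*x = (x)*(x^2 - 4*x + 3) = x*(x - 1)*(x - 3)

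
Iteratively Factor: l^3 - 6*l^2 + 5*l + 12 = (l + 1)*(l^2 - 7*l + 12) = (l - 3)*(l + 1)*(l - 4)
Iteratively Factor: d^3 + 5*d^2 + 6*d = (d)*(d^2 + 5*d + 6) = d*(d + 2)*(d + 3)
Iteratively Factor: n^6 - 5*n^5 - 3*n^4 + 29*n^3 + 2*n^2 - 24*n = (n - 3)*(n^5 - 2*n^4 - 9*n^3 + 2*n^2 + 8*n) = (n - 3)*(n + 1)*(n^4 - 3*n^3 - 6*n^2 + 8*n) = (n - 3)*(n + 1)*(n + 2)*(n^3 - 5*n^2 + 4*n) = (n - 4)*(n - 3)*(n + 1)*(n + 2)*(n^2 - n) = (n - 4)*(n - 3)*(n - 1)*(n + 1)*(n + 2)*(n)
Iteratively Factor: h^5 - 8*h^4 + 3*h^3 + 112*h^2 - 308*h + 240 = (h - 5)*(h^4 - 3*h^3 - 12*h^2 + 52*h - 48) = (h - 5)*(h - 3)*(h^3 - 12*h + 16) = (h - 5)*(h - 3)*(h + 4)*(h^2 - 4*h + 4) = (h - 5)*(h - 3)*(h - 2)*(h + 4)*(h - 2)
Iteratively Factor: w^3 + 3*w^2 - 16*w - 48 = (w + 3)*(w^2 - 16) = (w - 4)*(w + 3)*(w + 4)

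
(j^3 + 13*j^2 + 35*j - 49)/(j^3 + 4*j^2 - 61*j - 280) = (j^2 + 6*j - 7)/(j^2 - 3*j - 40)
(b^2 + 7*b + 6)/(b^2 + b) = (b + 6)/b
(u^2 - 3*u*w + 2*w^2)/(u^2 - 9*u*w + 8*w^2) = (u - 2*w)/(u - 8*w)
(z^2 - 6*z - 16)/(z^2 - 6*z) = (z^2 - 6*z - 16)/(z*(z - 6))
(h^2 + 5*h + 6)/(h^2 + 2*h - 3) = (h + 2)/(h - 1)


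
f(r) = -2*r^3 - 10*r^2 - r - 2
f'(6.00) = -337.00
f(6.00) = -800.00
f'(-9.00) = -307.00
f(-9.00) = 655.00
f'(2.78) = -102.97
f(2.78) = -125.03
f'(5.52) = -294.22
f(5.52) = -648.62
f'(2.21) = -74.50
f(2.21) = -74.64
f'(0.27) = -6.84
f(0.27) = -3.04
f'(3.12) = -121.81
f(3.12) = -163.21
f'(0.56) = -14.08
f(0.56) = -6.05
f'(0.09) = -2.85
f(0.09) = -2.17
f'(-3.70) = -9.14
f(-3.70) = -33.89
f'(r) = -6*r^2 - 20*r - 1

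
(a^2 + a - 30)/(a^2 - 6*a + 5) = (a + 6)/(a - 1)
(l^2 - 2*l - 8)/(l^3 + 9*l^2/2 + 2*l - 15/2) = 2*(l^2 - 2*l - 8)/(2*l^3 + 9*l^2 + 4*l - 15)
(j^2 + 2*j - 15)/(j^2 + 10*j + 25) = (j - 3)/(j + 5)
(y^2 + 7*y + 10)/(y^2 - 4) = (y + 5)/(y - 2)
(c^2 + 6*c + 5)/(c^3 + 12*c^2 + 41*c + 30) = 1/(c + 6)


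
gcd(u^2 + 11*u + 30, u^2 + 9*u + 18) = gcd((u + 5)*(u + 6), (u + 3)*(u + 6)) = u + 6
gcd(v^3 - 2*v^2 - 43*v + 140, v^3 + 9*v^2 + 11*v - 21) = v + 7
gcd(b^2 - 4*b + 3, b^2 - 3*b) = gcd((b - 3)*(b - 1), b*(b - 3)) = b - 3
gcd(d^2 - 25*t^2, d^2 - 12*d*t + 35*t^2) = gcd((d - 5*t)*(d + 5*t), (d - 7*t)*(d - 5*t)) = -d + 5*t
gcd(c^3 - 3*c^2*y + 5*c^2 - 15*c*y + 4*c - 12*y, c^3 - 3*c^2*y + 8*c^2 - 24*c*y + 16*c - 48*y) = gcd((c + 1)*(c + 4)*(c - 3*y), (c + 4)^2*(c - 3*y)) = -c^2 + 3*c*y - 4*c + 12*y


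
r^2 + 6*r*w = r*(r + 6*w)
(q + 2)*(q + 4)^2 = q^3 + 10*q^2 + 32*q + 32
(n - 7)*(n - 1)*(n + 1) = n^3 - 7*n^2 - n + 7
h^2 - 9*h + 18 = (h - 6)*(h - 3)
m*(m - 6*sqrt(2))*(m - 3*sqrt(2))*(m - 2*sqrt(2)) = m^4 - 11*sqrt(2)*m^3 + 72*m^2 - 72*sqrt(2)*m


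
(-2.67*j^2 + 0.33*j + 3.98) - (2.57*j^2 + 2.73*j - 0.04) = -5.24*j^2 - 2.4*j + 4.02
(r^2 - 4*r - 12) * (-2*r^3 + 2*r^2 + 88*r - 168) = -2*r^5 + 10*r^4 + 104*r^3 - 544*r^2 - 384*r + 2016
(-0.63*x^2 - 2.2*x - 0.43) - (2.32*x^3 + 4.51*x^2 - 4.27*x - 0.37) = -2.32*x^3 - 5.14*x^2 + 2.07*x - 0.06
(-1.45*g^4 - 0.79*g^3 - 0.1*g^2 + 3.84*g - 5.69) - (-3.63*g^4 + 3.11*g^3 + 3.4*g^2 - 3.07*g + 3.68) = 2.18*g^4 - 3.9*g^3 - 3.5*g^2 + 6.91*g - 9.37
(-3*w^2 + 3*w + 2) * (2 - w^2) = 3*w^4 - 3*w^3 - 8*w^2 + 6*w + 4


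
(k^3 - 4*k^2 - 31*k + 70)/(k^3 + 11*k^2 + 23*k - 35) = (k^2 - 9*k + 14)/(k^2 + 6*k - 7)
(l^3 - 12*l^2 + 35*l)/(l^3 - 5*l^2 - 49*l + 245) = l/(l + 7)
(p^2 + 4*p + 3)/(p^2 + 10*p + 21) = (p + 1)/(p + 7)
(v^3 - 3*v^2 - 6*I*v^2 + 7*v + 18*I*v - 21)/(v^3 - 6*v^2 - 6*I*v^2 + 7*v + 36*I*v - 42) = (v - 3)/(v - 6)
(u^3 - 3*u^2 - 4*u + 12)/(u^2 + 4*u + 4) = (u^2 - 5*u + 6)/(u + 2)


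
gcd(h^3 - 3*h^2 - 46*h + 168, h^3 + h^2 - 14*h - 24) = h - 4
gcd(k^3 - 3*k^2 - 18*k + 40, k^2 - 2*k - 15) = k - 5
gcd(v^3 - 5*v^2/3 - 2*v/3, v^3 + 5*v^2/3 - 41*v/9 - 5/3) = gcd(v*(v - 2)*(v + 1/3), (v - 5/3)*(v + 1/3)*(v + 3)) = v + 1/3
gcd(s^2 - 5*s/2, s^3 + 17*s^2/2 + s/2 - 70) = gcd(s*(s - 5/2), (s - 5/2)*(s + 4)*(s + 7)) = s - 5/2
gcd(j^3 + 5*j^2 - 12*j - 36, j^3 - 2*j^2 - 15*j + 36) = j - 3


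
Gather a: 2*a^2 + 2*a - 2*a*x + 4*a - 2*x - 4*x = 2*a^2 + a*(6 - 2*x) - 6*x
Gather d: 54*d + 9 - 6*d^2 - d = -6*d^2 + 53*d + 9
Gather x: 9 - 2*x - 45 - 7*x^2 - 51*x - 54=-7*x^2 - 53*x - 90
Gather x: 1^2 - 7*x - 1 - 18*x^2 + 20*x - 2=-18*x^2 + 13*x - 2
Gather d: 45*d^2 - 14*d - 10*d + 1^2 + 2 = 45*d^2 - 24*d + 3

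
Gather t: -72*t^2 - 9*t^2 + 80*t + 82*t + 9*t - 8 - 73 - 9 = -81*t^2 + 171*t - 90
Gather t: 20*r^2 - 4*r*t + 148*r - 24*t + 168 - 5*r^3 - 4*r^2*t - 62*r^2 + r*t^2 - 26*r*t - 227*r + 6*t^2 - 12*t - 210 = -5*r^3 - 42*r^2 - 79*r + t^2*(r + 6) + t*(-4*r^2 - 30*r - 36) - 42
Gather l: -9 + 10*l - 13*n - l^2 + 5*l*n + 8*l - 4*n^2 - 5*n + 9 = -l^2 + l*(5*n + 18) - 4*n^2 - 18*n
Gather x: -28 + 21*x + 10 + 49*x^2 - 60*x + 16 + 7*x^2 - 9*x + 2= 56*x^2 - 48*x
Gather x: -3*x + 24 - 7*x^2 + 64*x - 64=-7*x^2 + 61*x - 40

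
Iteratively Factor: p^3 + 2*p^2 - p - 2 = (p + 1)*(p^2 + p - 2) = (p - 1)*(p + 1)*(p + 2)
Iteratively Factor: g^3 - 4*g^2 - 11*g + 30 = (g - 2)*(g^2 - 2*g - 15) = (g - 2)*(g + 3)*(g - 5)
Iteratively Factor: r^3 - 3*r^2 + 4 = (r - 2)*(r^2 - r - 2) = (r - 2)^2*(r + 1)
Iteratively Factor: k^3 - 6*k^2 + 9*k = (k - 3)*(k^2 - 3*k) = k*(k - 3)*(k - 3)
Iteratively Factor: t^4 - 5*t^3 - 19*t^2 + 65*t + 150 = (t - 5)*(t^3 - 19*t - 30) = (t - 5)^2*(t^2 + 5*t + 6) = (t - 5)^2*(t + 3)*(t + 2)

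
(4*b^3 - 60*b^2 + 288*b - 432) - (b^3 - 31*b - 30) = 3*b^3 - 60*b^2 + 319*b - 402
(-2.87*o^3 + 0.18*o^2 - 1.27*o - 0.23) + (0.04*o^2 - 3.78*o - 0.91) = -2.87*o^3 + 0.22*o^2 - 5.05*o - 1.14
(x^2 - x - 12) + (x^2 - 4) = 2*x^2 - x - 16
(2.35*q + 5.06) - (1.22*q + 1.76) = 1.13*q + 3.3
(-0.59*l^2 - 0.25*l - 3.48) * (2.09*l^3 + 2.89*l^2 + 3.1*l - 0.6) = -1.2331*l^5 - 2.2276*l^4 - 9.8247*l^3 - 10.4782*l^2 - 10.638*l + 2.088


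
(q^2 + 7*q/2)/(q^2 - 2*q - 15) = q*(2*q + 7)/(2*(q^2 - 2*q - 15))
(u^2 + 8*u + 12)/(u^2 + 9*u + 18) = (u + 2)/(u + 3)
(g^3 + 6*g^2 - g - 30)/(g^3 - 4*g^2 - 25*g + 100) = (g^2 + g - 6)/(g^2 - 9*g + 20)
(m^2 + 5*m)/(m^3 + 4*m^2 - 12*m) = (m + 5)/(m^2 + 4*m - 12)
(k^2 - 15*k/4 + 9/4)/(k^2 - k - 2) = (-k^2 + 15*k/4 - 9/4)/(-k^2 + k + 2)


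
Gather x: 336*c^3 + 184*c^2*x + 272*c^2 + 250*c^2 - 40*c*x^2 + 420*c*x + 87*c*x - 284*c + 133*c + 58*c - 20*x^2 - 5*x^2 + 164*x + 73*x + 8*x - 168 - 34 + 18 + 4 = 336*c^3 + 522*c^2 - 93*c + x^2*(-40*c - 25) + x*(184*c^2 + 507*c + 245) - 180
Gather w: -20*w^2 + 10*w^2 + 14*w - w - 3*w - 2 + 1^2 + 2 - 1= -10*w^2 + 10*w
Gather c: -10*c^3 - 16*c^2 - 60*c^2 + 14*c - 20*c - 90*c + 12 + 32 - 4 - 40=-10*c^3 - 76*c^2 - 96*c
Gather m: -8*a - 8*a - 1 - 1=-16*a - 2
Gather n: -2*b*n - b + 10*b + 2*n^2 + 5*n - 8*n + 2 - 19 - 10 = 9*b + 2*n^2 + n*(-2*b - 3) - 27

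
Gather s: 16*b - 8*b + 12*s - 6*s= 8*b + 6*s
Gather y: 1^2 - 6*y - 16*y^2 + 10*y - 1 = -16*y^2 + 4*y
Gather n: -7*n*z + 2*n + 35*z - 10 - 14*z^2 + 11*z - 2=n*(2 - 7*z) - 14*z^2 + 46*z - 12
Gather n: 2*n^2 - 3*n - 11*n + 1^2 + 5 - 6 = 2*n^2 - 14*n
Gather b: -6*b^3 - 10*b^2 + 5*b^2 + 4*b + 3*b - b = -6*b^3 - 5*b^2 + 6*b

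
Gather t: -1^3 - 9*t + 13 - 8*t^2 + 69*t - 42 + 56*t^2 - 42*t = 48*t^2 + 18*t - 30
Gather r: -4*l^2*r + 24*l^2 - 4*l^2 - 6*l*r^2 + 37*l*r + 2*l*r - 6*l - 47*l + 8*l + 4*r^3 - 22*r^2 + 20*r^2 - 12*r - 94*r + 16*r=20*l^2 - 45*l + 4*r^3 + r^2*(-6*l - 2) + r*(-4*l^2 + 39*l - 90)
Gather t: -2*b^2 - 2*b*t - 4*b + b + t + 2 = -2*b^2 - 3*b + t*(1 - 2*b) + 2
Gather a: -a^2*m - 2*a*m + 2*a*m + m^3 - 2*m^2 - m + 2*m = -a^2*m + m^3 - 2*m^2 + m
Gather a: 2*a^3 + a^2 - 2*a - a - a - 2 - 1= 2*a^3 + a^2 - 4*a - 3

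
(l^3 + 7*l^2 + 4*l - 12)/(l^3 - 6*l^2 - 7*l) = (-l^3 - 7*l^2 - 4*l + 12)/(l*(-l^2 + 6*l + 7))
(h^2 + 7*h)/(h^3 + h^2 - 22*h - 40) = h*(h + 7)/(h^3 + h^2 - 22*h - 40)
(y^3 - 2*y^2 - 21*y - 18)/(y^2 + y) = y - 3 - 18/y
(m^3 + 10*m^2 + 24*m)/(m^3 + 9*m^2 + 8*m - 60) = m*(m + 4)/(m^2 + 3*m - 10)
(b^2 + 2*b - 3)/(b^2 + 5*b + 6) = (b - 1)/(b + 2)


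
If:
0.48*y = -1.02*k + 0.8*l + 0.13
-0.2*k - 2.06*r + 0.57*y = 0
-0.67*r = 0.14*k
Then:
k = -2.47344559585492*y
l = -2.55364313471503*y - 0.1625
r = 0.516839378238342*y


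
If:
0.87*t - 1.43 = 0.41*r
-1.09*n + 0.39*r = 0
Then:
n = 0.759230252852987*t - 1.24793018572388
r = 2.1219512195122*t - 3.48780487804878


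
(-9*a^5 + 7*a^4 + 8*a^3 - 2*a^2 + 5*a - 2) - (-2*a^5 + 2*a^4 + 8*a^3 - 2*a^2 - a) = -7*a^5 + 5*a^4 + 6*a - 2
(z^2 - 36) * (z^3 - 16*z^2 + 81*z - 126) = z^5 - 16*z^4 + 45*z^3 + 450*z^2 - 2916*z + 4536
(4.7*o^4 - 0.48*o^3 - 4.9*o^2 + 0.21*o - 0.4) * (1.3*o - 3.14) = 6.11*o^5 - 15.382*o^4 - 4.8628*o^3 + 15.659*o^2 - 1.1794*o + 1.256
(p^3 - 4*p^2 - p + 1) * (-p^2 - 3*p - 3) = -p^5 + p^4 + 10*p^3 + 14*p^2 - 3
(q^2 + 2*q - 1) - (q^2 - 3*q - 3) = 5*q + 2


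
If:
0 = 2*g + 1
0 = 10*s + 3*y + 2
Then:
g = -1/2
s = -3*y/10 - 1/5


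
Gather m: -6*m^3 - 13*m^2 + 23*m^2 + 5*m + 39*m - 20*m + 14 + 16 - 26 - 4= -6*m^3 + 10*m^2 + 24*m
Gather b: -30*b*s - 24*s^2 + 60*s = -30*b*s - 24*s^2 + 60*s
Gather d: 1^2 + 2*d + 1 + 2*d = 4*d + 2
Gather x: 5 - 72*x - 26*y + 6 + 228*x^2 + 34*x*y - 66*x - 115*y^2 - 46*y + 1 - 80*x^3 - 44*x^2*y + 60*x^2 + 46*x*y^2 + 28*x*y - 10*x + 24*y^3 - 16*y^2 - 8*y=-80*x^3 + x^2*(288 - 44*y) + x*(46*y^2 + 62*y - 148) + 24*y^3 - 131*y^2 - 80*y + 12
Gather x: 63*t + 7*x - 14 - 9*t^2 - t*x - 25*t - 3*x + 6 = -9*t^2 + 38*t + x*(4 - t) - 8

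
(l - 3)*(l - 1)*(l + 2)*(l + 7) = l^4 + 5*l^3 - 19*l^2 - 29*l + 42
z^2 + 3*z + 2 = (z + 1)*(z + 2)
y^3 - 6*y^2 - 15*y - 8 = (y - 8)*(y + 1)^2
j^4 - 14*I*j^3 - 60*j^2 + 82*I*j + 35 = (j - 7*I)*(j - 5*I)*(j - I)^2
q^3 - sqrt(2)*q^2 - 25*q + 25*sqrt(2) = (q - 5)*(q + 5)*(q - sqrt(2))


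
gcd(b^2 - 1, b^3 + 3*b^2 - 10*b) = 1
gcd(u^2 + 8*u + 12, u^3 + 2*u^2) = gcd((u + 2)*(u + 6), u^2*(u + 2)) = u + 2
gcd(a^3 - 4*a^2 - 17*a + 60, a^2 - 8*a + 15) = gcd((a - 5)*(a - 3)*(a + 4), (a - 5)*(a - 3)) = a^2 - 8*a + 15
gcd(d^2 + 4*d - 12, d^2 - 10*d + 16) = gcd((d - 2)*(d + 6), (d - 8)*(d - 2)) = d - 2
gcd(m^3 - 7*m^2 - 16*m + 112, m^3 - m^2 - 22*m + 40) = m - 4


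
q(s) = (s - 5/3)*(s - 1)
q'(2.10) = 1.53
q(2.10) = 0.48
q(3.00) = 2.67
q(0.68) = 0.32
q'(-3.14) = -8.95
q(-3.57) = 23.93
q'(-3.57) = -9.81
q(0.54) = 0.52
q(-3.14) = 19.90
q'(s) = 2*s - 8/3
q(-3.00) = 18.67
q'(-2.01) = -6.69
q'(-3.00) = -8.67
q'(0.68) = -1.31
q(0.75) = 0.23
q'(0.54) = -1.59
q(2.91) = 2.37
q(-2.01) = 11.07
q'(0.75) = -1.17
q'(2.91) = 3.15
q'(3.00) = 3.33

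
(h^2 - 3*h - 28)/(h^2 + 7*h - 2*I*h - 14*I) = (h^2 - 3*h - 28)/(h^2 + h*(7 - 2*I) - 14*I)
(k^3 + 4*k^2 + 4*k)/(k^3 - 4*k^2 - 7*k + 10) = k*(k + 2)/(k^2 - 6*k + 5)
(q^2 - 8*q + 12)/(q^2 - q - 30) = (q - 2)/(q + 5)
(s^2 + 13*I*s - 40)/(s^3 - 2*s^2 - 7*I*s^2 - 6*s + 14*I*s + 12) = (s^2 + 13*I*s - 40)/(s^3 + s^2*(-2 - 7*I) + s*(-6 + 14*I) + 12)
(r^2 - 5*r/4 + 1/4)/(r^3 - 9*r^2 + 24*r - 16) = (r - 1/4)/(r^2 - 8*r + 16)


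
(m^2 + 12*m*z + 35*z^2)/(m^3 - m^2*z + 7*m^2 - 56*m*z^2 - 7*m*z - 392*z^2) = (-m - 5*z)/(-m^2 + 8*m*z - 7*m + 56*z)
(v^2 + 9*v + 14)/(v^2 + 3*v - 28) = (v + 2)/(v - 4)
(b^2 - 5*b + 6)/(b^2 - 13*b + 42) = (b^2 - 5*b + 6)/(b^2 - 13*b + 42)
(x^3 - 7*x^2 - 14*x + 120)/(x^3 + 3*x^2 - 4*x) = (x^2 - 11*x + 30)/(x*(x - 1))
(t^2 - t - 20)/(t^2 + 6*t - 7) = (t^2 - t - 20)/(t^2 + 6*t - 7)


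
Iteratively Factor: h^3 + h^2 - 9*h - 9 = (h + 3)*(h^2 - 2*h - 3) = (h - 3)*(h + 3)*(h + 1)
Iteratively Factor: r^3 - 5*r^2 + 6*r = (r)*(r^2 - 5*r + 6) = r*(r - 2)*(r - 3)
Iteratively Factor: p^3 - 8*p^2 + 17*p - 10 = (p - 5)*(p^2 - 3*p + 2) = (p - 5)*(p - 1)*(p - 2)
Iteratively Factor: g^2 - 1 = (g + 1)*(g - 1)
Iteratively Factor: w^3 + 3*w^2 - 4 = (w + 2)*(w^2 + w - 2) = (w + 2)^2*(w - 1)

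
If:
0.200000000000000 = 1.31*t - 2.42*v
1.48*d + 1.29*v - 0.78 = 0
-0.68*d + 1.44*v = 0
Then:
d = 0.37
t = 0.48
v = 0.18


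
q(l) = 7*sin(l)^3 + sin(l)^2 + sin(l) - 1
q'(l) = 21*sin(l)^2*cos(l) + 2*sin(l)*cos(l) + cos(l)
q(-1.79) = -7.53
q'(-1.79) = -4.14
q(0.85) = 3.28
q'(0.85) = 9.47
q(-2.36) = -3.65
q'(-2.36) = -7.11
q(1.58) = 8.00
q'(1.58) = -0.22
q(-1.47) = -7.90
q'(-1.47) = 1.99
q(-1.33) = -7.44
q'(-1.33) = 4.50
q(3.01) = -0.84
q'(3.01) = -1.61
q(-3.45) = -0.41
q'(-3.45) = -3.37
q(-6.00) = -0.49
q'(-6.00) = 3.07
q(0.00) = -1.00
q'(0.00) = 1.00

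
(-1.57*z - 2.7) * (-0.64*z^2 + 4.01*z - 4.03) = 1.0048*z^3 - 4.5677*z^2 - 4.4999*z + 10.881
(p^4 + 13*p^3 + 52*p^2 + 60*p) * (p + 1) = p^5 + 14*p^4 + 65*p^3 + 112*p^2 + 60*p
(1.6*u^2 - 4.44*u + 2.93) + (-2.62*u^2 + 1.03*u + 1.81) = -1.02*u^2 - 3.41*u + 4.74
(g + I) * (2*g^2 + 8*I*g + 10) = 2*g^3 + 10*I*g^2 + 2*g + 10*I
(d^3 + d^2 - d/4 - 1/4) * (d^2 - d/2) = d^5 + d^4/2 - 3*d^3/4 - d^2/8 + d/8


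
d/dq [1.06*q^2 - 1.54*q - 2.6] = 2.12*q - 1.54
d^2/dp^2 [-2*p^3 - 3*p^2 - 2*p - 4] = -12*p - 6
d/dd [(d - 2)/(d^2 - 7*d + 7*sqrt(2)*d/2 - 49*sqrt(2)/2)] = 2*(2*d^2 - 14*d + 7*sqrt(2)*d - (d - 2)*(4*d - 14 + 7*sqrt(2)) - 49*sqrt(2))/(2*d^2 - 14*d + 7*sqrt(2)*d - 49*sqrt(2))^2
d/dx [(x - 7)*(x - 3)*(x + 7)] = 3*x^2 - 6*x - 49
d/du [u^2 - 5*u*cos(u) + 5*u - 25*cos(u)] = 5*u*sin(u) + 2*u + 25*sin(u) - 5*cos(u) + 5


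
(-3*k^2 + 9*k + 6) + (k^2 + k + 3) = -2*k^2 + 10*k + 9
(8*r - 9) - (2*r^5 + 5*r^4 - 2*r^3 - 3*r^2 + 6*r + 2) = -2*r^5 - 5*r^4 + 2*r^3 + 3*r^2 + 2*r - 11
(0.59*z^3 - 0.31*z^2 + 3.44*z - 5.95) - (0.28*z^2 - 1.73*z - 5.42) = 0.59*z^3 - 0.59*z^2 + 5.17*z - 0.53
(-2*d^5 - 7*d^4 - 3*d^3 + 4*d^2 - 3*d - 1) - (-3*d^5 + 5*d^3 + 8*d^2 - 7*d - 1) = d^5 - 7*d^4 - 8*d^3 - 4*d^2 + 4*d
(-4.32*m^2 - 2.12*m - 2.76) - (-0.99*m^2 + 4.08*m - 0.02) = -3.33*m^2 - 6.2*m - 2.74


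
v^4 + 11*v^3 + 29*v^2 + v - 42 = (v - 1)*(v + 2)*(v + 3)*(v + 7)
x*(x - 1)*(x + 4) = x^3 + 3*x^2 - 4*x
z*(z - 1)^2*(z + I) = z^4 - 2*z^3 + I*z^3 + z^2 - 2*I*z^2 + I*z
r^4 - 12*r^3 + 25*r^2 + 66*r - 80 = (r - 8)*(r - 5)*(r - 1)*(r + 2)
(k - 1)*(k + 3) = k^2 + 2*k - 3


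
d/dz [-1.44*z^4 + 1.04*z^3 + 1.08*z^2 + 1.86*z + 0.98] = -5.76*z^3 + 3.12*z^2 + 2.16*z + 1.86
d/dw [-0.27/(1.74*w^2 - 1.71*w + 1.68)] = (0.9396*w - 0.4617)/(1.74*w^2 - 1.71*w + 1.68)^2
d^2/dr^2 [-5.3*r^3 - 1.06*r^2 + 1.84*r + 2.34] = -31.8*r - 2.12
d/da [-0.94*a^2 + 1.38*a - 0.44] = 1.38 - 1.88*a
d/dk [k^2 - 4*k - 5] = 2*k - 4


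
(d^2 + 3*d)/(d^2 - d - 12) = d/(d - 4)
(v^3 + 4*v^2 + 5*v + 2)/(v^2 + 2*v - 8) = (v^3 + 4*v^2 + 5*v + 2)/(v^2 + 2*v - 8)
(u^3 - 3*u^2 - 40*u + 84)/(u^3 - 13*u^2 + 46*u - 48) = (u^2 - u - 42)/(u^2 - 11*u + 24)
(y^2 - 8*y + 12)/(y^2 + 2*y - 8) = (y - 6)/(y + 4)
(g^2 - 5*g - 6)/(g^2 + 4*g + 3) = (g - 6)/(g + 3)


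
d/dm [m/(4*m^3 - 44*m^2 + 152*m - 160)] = (m^3 - 11*m^2 - m*(3*m^2 - 22*m + 38) + 38*m - 40)/(4*(m^3 - 11*m^2 + 38*m - 40)^2)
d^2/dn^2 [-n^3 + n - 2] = -6*n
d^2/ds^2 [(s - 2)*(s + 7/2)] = 2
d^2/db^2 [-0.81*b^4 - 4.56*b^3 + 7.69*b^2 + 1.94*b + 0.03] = -9.72*b^2 - 27.36*b + 15.38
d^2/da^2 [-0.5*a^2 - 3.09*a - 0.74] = -1.00000000000000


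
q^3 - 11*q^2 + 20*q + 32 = (q - 8)*(q - 4)*(q + 1)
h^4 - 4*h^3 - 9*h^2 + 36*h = h*(h - 4)*(h - 3)*(h + 3)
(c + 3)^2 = c^2 + 6*c + 9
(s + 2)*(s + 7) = s^2 + 9*s + 14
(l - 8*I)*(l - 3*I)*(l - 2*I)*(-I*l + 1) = -I*l^4 - 12*l^3 + 33*I*l^2 + 2*l + 48*I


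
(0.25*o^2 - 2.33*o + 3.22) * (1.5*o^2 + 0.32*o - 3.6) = 0.375*o^4 - 3.415*o^3 + 3.1844*o^2 + 9.4184*o - 11.592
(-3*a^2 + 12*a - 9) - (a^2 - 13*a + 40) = -4*a^2 + 25*a - 49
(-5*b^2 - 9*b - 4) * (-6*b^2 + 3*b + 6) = 30*b^4 + 39*b^3 - 33*b^2 - 66*b - 24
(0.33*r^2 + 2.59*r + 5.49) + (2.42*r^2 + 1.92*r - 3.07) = 2.75*r^2 + 4.51*r + 2.42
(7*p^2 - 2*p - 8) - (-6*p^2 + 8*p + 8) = 13*p^2 - 10*p - 16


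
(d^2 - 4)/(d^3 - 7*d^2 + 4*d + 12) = (d + 2)/(d^2 - 5*d - 6)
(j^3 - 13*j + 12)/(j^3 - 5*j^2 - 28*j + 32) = (j - 3)/(j - 8)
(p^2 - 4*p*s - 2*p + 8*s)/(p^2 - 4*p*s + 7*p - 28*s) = (p - 2)/(p + 7)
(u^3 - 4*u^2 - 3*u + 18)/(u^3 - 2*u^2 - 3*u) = (u^2 - u - 6)/(u*(u + 1))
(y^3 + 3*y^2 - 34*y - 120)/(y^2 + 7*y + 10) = (y^2 - 2*y - 24)/(y + 2)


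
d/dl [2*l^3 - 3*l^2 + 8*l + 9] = 6*l^2 - 6*l + 8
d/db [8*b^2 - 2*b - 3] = 16*b - 2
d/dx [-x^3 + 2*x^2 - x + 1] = -3*x^2 + 4*x - 1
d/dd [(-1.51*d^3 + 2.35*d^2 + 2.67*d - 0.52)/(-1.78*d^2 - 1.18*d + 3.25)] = (2.6878*d^4 + 3.5636*d^3 - 12.7429*d^2 + 13.4238*d + 8.0639)/(3.1684*d^4 + 4.2008*d^3 - 10.1776*d^2 - 7.67*d + 10.5625)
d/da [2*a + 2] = 2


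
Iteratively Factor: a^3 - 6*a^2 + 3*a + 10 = (a - 2)*(a^2 - 4*a - 5) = (a - 5)*(a - 2)*(a + 1)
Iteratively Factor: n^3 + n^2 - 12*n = (n - 3)*(n^2 + 4*n) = n*(n - 3)*(n + 4)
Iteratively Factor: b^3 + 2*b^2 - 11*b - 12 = (b + 1)*(b^2 + b - 12) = (b + 1)*(b + 4)*(b - 3)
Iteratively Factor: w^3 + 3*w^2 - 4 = (w - 1)*(w^2 + 4*w + 4) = (w - 1)*(w + 2)*(w + 2)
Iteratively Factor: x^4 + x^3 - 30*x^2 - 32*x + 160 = (x + 4)*(x^3 - 3*x^2 - 18*x + 40) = (x + 4)^2*(x^2 - 7*x + 10) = (x - 2)*(x + 4)^2*(x - 5)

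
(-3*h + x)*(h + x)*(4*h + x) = -12*h^3 - 11*h^2*x + 2*h*x^2 + x^3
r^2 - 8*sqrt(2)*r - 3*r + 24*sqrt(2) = (r - 3)*(r - 8*sqrt(2))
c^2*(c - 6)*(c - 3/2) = c^4 - 15*c^3/2 + 9*c^2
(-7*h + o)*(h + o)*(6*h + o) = -42*h^3 - 43*h^2*o + o^3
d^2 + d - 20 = (d - 4)*(d + 5)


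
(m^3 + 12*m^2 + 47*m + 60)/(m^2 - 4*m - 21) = (m^2 + 9*m + 20)/(m - 7)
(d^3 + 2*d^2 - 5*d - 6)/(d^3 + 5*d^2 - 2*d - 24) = (d + 1)/(d + 4)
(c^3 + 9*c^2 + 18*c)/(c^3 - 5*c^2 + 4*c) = (c^2 + 9*c + 18)/(c^2 - 5*c + 4)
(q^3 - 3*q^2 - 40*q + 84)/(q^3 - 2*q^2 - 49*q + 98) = (q + 6)/(q + 7)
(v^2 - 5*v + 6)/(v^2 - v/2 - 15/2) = 2*(v - 2)/(2*v + 5)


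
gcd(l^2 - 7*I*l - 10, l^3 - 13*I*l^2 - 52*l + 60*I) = l^2 - 7*I*l - 10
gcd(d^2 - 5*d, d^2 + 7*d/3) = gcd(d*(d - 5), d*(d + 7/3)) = d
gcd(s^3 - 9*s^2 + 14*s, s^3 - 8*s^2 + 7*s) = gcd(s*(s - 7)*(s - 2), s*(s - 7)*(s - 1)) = s^2 - 7*s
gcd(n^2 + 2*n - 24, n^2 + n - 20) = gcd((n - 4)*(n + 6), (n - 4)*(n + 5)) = n - 4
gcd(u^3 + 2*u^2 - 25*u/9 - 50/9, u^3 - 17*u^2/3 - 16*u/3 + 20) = u^2 + u/3 - 10/3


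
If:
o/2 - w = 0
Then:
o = 2*w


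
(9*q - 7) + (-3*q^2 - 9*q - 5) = -3*q^2 - 12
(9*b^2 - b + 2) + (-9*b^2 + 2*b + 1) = b + 3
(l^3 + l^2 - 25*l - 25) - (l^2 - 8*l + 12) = l^3 - 17*l - 37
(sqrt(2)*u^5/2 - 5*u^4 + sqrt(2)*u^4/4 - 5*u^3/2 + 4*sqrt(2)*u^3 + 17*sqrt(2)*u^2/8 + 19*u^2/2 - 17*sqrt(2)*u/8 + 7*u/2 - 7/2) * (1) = sqrt(2)*u^5/2 - 5*u^4 + sqrt(2)*u^4/4 - 5*u^3/2 + 4*sqrt(2)*u^3 + 17*sqrt(2)*u^2/8 + 19*u^2/2 - 17*sqrt(2)*u/8 + 7*u/2 - 7/2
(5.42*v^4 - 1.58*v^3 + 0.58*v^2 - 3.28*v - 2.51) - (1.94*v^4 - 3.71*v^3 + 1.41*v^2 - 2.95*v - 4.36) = 3.48*v^4 + 2.13*v^3 - 0.83*v^2 - 0.33*v + 1.85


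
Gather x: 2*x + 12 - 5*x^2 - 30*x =-5*x^2 - 28*x + 12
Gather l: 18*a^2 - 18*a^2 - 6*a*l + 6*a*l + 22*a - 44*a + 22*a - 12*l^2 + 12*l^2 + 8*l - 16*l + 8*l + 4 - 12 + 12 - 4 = 0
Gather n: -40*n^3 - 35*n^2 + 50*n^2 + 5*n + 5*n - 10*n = -40*n^3 + 15*n^2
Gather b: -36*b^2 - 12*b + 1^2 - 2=-36*b^2 - 12*b - 1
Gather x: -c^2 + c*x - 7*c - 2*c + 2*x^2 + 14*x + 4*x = -c^2 - 9*c + 2*x^2 + x*(c + 18)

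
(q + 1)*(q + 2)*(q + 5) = q^3 + 8*q^2 + 17*q + 10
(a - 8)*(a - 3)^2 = a^3 - 14*a^2 + 57*a - 72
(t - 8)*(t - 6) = t^2 - 14*t + 48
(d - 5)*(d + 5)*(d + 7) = d^3 + 7*d^2 - 25*d - 175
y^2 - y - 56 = (y - 8)*(y + 7)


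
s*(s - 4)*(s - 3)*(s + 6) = s^4 - s^3 - 30*s^2 + 72*s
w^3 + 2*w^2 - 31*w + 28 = (w - 4)*(w - 1)*(w + 7)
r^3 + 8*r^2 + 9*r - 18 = (r - 1)*(r + 3)*(r + 6)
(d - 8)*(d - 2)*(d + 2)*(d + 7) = d^4 - d^3 - 60*d^2 + 4*d + 224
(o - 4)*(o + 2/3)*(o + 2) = o^3 - 4*o^2/3 - 28*o/3 - 16/3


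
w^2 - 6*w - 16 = (w - 8)*(w + 2)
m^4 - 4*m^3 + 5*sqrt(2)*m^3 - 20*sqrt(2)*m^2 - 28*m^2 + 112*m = m*(m - 4)*(m - 2*sqrt(2))*(m + 7*sqrt(2))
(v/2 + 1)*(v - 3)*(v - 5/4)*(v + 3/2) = v^4/2 - 3*v^3/8 - 65*v^2/16 + 3*v/16 + 45/8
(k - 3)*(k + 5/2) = k^2 - k/2 - 15/2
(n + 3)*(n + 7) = n^2 + 10*n + 21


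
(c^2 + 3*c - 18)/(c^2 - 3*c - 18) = (-c^2 - 3*c + 18)/(-c^2 + 3*c + 18)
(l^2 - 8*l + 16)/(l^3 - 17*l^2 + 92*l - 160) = (l - 4)/(l^2 - 13*l + 40)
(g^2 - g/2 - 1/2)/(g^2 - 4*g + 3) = (g + 1/2)/(g - 3)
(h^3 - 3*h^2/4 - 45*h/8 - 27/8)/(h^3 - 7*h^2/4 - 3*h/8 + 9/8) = (2*h^2 - 3*h - 9)/(2*h^2 - 5*h + 3)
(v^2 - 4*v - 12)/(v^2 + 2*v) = (v - 6)/v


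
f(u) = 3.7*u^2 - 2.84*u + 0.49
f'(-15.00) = -113.84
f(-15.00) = 875.59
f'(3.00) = 19.36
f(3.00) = 25.27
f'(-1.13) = -11.20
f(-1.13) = 8.42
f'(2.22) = 13.59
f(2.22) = 12.42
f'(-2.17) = -18.90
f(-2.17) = 24.08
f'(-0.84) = -9.06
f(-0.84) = 5.49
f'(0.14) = -1.80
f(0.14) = 0.16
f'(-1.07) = -10.76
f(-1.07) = 7.76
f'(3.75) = 24.91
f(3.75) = 41.87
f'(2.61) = 16.47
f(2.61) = 18.28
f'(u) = 7.4*u - 2.84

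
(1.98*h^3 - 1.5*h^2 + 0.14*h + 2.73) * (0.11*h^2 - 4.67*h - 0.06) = 0.2178*h^5 - 9.4116*h^4 + 6.9016*h^3 - 0.2635*h^2 - 12.7575*h - 0.1638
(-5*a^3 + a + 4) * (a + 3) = -5*a^4 - 15*a^3 + a^2 + 7*a + 12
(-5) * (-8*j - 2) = 40*j + 10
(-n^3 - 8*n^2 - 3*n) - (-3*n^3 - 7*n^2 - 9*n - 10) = 2*n^3 - n^2 + 6*n + 10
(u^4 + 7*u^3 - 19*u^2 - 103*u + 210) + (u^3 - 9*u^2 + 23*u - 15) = u^4 + 8*u^3 - 28*u^2 - 80*u + 195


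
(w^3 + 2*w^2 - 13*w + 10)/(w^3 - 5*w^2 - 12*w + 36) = (w^2 + 4*w - 5)/(w^2 - 3*w - 18)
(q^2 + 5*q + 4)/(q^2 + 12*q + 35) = (q^2 + 5*q + 4)/(q^2 + 12*q + 35)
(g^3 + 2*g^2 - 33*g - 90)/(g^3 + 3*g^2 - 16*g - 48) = (g^2 - g - 30)/(g^2 - 16)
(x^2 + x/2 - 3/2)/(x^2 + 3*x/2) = (x - 1)/x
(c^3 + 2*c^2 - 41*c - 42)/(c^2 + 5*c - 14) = (c^2 - 5*c - 6)/(c - 2)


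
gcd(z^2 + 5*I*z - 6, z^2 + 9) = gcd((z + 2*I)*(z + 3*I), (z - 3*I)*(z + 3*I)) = z + 3*I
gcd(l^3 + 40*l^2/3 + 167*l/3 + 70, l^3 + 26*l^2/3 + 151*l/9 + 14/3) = l^2 + 25*l/3 + 14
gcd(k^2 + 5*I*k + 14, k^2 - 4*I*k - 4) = k - 2*I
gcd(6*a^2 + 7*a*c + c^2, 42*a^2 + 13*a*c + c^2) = 6*a + c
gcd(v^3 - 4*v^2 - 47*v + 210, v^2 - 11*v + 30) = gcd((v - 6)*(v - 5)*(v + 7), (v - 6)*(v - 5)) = v^2 - 11*v + 30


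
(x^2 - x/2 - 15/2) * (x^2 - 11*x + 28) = x^4 - 23*x^3/2 + 26*x^2 + 137*x/2 - 210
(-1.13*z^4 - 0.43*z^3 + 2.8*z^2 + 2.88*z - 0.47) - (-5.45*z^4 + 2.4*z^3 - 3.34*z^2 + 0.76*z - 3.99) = 4.32*z^4 - 2.83*z^3 + 6.14*z^2 + 2.12*z + 3.52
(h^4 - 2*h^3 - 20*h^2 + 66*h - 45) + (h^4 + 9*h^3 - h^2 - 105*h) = 2*h^4 + 7*h^3 - 21*h^2 - 39*h - 45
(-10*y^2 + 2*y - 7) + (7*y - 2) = -10*y^2 + 9*y - 9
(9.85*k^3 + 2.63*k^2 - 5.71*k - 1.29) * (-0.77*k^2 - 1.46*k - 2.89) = -7.5845*k^5 - 16.4061*k^4 - 27.9096*k^3 + 1.7292*k^2 + 18.3853*k + 3.7281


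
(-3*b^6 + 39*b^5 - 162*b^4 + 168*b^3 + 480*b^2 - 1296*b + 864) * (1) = -3*b^6 + 39*b^5 - 162*b^4 + 168*b^3 + 480*b^2 - 1296*b + 864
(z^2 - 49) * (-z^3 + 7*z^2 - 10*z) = -z^5 + 7*z^4 + 39*z^3 - 343*z^2 + 490*z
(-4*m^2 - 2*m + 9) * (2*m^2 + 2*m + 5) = -8*m^4 - 12*m^3 - 6*m^2 + 8*m + 45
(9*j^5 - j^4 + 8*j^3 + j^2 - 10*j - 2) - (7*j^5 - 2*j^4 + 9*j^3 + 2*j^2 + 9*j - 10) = 2*j^5 + j^4 - j^3 - j^2 - 19*j + 8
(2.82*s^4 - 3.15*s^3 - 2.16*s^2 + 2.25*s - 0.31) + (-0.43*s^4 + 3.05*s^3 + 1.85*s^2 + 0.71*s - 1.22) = 2.39*s^4 - 0.1*s^3 - 0.31*s^2 + 2.96*s - 1.53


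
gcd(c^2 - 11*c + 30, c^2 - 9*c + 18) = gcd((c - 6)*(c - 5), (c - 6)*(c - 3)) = c - 6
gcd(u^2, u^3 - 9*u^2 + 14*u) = u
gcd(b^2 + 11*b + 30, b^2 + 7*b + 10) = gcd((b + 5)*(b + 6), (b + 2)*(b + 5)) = b + 5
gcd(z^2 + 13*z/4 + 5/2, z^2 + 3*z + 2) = z + 2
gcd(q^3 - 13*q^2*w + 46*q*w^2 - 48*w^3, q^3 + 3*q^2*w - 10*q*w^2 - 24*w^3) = q - 3*w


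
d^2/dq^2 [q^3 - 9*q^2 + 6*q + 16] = 6*q - 18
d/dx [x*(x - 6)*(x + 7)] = 3*x^2 + 2*x - 42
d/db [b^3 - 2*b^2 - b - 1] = 3*b^2 - 4*b - 1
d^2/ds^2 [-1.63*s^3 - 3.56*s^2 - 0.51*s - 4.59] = -9.78*s - 7.12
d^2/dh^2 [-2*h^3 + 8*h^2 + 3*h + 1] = 16 - 12*h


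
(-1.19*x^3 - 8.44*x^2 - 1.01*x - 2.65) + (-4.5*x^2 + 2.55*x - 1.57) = -1.19*x^3 - 12.94*x^2 + 1.54*x - 4.22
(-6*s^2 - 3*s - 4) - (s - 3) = -6*s^2 - 4*s - 1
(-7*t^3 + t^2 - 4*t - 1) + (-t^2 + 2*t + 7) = -7*t^3 - 2*t + 6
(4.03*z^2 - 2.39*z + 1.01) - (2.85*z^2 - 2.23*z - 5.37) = 1.18*z^2 - 0.16*z + 6.38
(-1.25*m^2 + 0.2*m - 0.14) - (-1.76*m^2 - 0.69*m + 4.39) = 0.51*m^2 + 0.89*m - 4.53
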